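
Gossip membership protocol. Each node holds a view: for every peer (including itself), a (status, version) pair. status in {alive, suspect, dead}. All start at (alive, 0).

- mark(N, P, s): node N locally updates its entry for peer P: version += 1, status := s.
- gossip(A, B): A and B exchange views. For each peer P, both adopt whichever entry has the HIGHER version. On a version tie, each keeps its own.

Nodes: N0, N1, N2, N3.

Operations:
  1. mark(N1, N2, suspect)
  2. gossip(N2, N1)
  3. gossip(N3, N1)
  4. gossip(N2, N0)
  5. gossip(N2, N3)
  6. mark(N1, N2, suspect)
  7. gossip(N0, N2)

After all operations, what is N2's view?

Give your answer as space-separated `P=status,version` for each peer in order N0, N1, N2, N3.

Answer: N0=alive,0 N1=alive,0 N2=suspect,1 N3=alive,0

Derivation:
Op 1: N1 marks N2=suspect -> (suspect,v1)
Op 2: gossip N2<->N1 -> N2.N0=(alive,v0) N2.N1=(alive,v0) N2.N2=(suspect,v1) N2.N3=(alive,v0) | N1.N0=(alive,v0) N1.N1=(alive,v0) N1.N2=(suspect,v1) N1.N3=(alive,v0)
Op 3: gossip N3<->N1 -> N3.N0=(alive,v0) N3.N1=(alive,v0) N3.N2=(suspect,v1) N3.N3=(alive,v0) | N1.N0=(alive,v0) N1.N1=(alive,v0) N1.N2=(suspect,v1) N1.N3=(alive,v0)
Op 4: gossip N2<->N0 -> N2.N0=(alive,v0) N2.N1=(alive,v0) N2.N2=(suspect,v1) N2.N3=(alive,v0) | N0.N0=(alive,v0) N0.N1=(alive,v0) N0.N2=(suspect,v1) N0.N3=(alive,v0)
Op 5: gossip N2<->N3 -> N2.N0=(alive,v0) N2.N1=(alive,v0) N2.N2=(suspect,v1) N2.N3=(alive,v0) | N3.N0=(alive,v0) N3.N1=(alive,v0) N3.N2=(suspect,v1) N3.N3=(alive,v0)
Op 6: N1 marks N2=suspect -> (suspect,v2)
Op 7: gossip N0<->N2 -> N0.N0=(alive,v0) N0.N1=(alive,v0) N0.N2=(suspect,v1) N0.N3=(alive,v0) | N2.N0=(alive,v0) N2.N1=(alive,v0) N2.N2=(suspect,v1) N2.N3=(alive,v0)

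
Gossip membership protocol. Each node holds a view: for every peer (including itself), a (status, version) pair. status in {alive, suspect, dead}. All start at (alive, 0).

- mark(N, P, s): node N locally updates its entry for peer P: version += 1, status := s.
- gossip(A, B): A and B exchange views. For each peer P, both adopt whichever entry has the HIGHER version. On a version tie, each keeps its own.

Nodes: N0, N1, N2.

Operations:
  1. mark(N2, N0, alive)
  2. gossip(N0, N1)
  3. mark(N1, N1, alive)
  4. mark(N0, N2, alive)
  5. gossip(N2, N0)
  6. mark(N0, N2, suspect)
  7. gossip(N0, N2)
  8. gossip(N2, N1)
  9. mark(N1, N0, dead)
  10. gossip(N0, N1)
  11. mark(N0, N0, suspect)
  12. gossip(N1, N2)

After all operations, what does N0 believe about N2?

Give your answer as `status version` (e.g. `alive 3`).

Answer: suspect 2

Derivation:
Op 1: N2 marks N0=alive -> (alive,v1)
Op 2: gossip N0<->N1 -> N0.N0=(alive,v0) N0.N1=(alive,v0) N0.N2=(alive,v0) | N1.N0=(alive,v0) N1.N1=(alive,v0) N1.N2=(alive,v0)
Op 3: N1 marks N1=alive -> (alive,v1)
Op 4: N0 marks N2=alive -> (alive,v1)
Op 5: gossip N2<->N0 -> N2.N0=(alive,v1) N2.N1=(alive,v0) N2.N2=(alive,v1) | N0.N0=(alive,v1) N0.N1=(alive,v0) N0.N2=(alive,v1)
Op 6: N0 marks N2=suspect -> (suspect,v2)
Op 7: gossip N0<->N2 -> N0.N0=(alive,v1) N0.N1=(alive,v0) N0.N2=(suspect,v2) | N2.N0=(alive,v1) N2.N1=(alive,v0) N2.N2=(suspect,v2)
Op 8: gossip N2<->N1 -> N2.N0=(alive,v1) N2.N1=(alive,v1) N2.N2=(suspect,v2) | N1.N0=(alive,v1) N1.N1=(alive,v1) N1.N2=(suspect,v2)
Op 9: N1 marks N0=dead -> (dead,v2)
Op 10: gossip N0<->N1 -> N0.N0=(dead,v2) N0.N1=(alive,v1) N0.N2=(suspect,v2) | N1.N0=(dead,v2) N1.N1=(alive,v1) N1.N2=(suspect,v2)
Op 11: N0 marks N0=suspect -> (suspect,v3)
Op 12: gossip N1<->N2 -> N1.N0=(dead,v2) N1.N1=(alive,v1) N1.N2=(suspect,v2) | N2.N0=(dead,v2) N2.N1=(alive,v1) N2.N2=(suspect,v2)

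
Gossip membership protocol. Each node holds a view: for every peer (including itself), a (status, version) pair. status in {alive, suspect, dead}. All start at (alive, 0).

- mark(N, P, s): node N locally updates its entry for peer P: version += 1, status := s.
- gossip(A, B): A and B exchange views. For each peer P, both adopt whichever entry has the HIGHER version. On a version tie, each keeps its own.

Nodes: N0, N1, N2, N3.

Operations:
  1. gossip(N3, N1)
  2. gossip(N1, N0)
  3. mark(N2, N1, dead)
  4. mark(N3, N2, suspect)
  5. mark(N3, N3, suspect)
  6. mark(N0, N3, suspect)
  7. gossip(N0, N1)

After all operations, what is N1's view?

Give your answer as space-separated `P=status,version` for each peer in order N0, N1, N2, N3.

Op 1: gossip N3<->N1 -> N3.N0=(alive,v0) N3.N1=(alive,v0) N3.N2=(alive,v0) N3.N3=(alive,v0) | N1.N0=(alive,v0) N1.N1=(alive,v0) N1.N2=(alive,v0) N1.N3=(alive,v0)
Op 2: gossip N1<->N0 -> N1.N0=(alive,v0) N1.N1=(alive,v0) N1.N2=(alive,v0) N1.N3=(alive,v0) | N0.N0=(alive,v0) N0.N1=(alive,v0) N0.N2=(alive,v0) N0.N3=(alive,v0)
Op 3: N2 marks N1=dead -> (dead,v1)
Op 4: N3 marks N2=suspect -> (suspect,v1)
Op 5: N3 marks N3=suspect -> (suspect,v1)
Op 6: N0 marks N3=suspect -> (suspect,v1)
Op 7: gossip N0<->N1 -> N0.N0=(alive,v0) N0.N1=(alive,v0) N0.N2=(alive,v0) N0.N3=(suspect,v1) | N1.N0=(alive,v0) N1.N1=(alive,v0) N1.N2=(alive,v0) N1.N3=(suspect,v1)

Answer: N0=alive,0 N1=alive,0 N2=alive,0 N3=suspect,1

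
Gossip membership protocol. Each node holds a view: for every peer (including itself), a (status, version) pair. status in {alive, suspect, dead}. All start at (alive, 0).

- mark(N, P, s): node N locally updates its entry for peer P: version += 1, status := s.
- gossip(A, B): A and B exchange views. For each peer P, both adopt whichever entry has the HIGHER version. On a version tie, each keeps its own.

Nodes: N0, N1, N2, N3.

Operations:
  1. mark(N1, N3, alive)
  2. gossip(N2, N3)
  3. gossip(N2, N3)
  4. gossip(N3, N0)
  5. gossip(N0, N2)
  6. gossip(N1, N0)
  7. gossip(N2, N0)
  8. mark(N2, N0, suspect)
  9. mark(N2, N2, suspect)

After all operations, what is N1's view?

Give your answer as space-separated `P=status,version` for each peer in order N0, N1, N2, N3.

Answer: N0=alive,0 N1=alive,0 N2=alive,0 N3=alive,1

Derivation:
Op 1: N1 marks N3=alive -> (alive,v1)
Op 2: gossip N2<->N3 -> N2.N0=(alive,v0) N2.N1=(alive,v0) N2.N2=(alive,v0) N2.N3=(alive,v0) | N3.N0=(alive,v0) N3.N1=(alive,v0) N3.N2=(alive,v0) N3.N3=(alive,v0)
Op 3: gossip N2<->N3 -> N2.N0=(alive,v0) N2.N1=(alive,v0) N2.N2=(alive,v0) N2.N3=(alive,v0) | N3.N0=(alive,v0) N3.N1=(alive,v0) N3.N2=(alive,v0) N3.N3=(alive,v0)
Op 4: gossip N3<->N0 -> N3.N0=(alive,v0) N3.N1=(alive,v0) N3.N2=(alive,v0) N3.N3=(alive,v0) | N0.N0=(alive,v0) N0.N1=(alive,v0) N0.N2=(alive,v0) N0.N3=(alive,v0)
Op 5: gossip N0<->N2 -> N0.N0=(alive,v0) N0.N1=(alive,v0) N0.N2=(alive,v0) N0.N3=(alive,v0) | N2.N0=(alive,v0) N2.N1=(alive,v0) N2.N2=(alive,v0) N2.N3=(alive,v0)
Op 6: gossip N1<->N0 -> N1.N0=(alive,v0) N1.N1=(alive,v0) N1.N2=(alive,v0) N1.N3=(alive,v1) | N0.N0=(alive,v0) N0.N1=(alive,v0) N0.N2=(alive,v0) N0.N3=(alive,v1)
Op 7: gossip N2<->N0 -> N2.N0=(alive,v0) N2.N1=(alive,v0) N2.N2=(alive,v0) N2.N3=(alive,v1) | N0.N0=(alive,v0) N0.N1=(alive,v0) N0.N2=(alive,v0) N0.N3=(alive,v1)
Op 8: N2 marks N0=suspect -> (suspect,v1)
Op 9: N2 marks N2=suspect -> (suspect,v1)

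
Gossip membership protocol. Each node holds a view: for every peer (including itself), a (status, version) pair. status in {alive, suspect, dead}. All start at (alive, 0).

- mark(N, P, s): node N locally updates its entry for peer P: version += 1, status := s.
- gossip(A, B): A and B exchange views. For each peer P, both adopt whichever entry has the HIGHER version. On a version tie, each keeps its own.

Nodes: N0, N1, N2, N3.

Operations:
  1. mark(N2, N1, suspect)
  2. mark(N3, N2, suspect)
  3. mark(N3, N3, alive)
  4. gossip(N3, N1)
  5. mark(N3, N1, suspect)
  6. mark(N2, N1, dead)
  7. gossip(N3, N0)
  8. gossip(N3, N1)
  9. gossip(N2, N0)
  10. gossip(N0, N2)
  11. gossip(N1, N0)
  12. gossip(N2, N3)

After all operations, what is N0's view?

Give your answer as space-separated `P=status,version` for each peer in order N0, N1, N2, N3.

Op 1: N2 marks N1=suspect -> (suspect,v1)
Op 2: N3 marks N2=suspect -> (suspect,v1)
Op 3: N3 marks N3=alive -> (alive,v1)
Op 4: gossip N3<->N1 -> N3.N0=(alive,v0) N3.N1=(alive,v0) N3.N2=(suspect,v1) N3.N3=(alive,v1) | N1.N0=(alive,v0) N1.N1=(alive,v0) N1.N2=(suspect,v1) N1.N3=(alive,v1)
Op 5: N3 marks N1=suspect -> (suspect,v1)
Op 6: N2 marks N1=dead -> (dead,v2)
Op 7: gossip N3<->N0 -> N3.N0=(alive,v0) N3.N1=(suspect,v1) N3.N2=(suspect,v1) N3.N3=(alive,v1) | N0.N0=(alive,v0) N0.N1=(suspect,v1) N0.N2=(suspect,v1) N0.N3=(alive,v1)
Op 8: gossip N3<->N1 -> N3.N0=(alive,v0) N3.N1=(suspect,v1) N3.N2=(suspect,v1) N3.N3=(alive,v1) | N1.N0=(alive,v0) N1.N1=(suspect,v1) N1.N2=(suspect,v1) N1.N3=(alive,v1)
Op 9: gossip N2<->N0 -> N2.N0=(alive,v0) N2.N1=(dead,v2) N2.N2=(suspect,v1) N2.N3=(alive,v1) | N0.N0=(alive,v0) N0.N1=(dead,v2) N0.N2=(suspect,v1) N0.N3=(alive,v1)
Op 10: gossip N0<->N2 -> N0.N0=(alive,v0) N0.N1=(dead,v2) N0.N2=(suspect,v1) N0.N3=(alive,v1) | N2.N0=(alive,v0) N2.N1=(dead,v2) N2.N2=(suspect,v1) N2.N3=(alive,v1)
Op 11: gossip N1<->N0 -> N1.N0=(alive,v0) N1.N1=(dead,v2) N1.N2=(suspect,v1) N1.N3=(alive,v1) | N0.N0=(alive,v0) N0.N1=(dead,v2) N0.N2=(suspect,v1) N0.N3=(alive,v1)
Op 12: gossip N2<->N3 -> N2.N0=(alive,v0) N2.N1=(dead,v2) N2.N2=(suspect,v1) N2.N3=(alive,v1) | N3.N0=(alive,v0) N3.N1=(dead,v2) N3.N2=(suspect,v1) N3.N3=(alive,v1)

Answer: N0=alive,0 N1=dead,2 N2=suspect,1 N3=alive,1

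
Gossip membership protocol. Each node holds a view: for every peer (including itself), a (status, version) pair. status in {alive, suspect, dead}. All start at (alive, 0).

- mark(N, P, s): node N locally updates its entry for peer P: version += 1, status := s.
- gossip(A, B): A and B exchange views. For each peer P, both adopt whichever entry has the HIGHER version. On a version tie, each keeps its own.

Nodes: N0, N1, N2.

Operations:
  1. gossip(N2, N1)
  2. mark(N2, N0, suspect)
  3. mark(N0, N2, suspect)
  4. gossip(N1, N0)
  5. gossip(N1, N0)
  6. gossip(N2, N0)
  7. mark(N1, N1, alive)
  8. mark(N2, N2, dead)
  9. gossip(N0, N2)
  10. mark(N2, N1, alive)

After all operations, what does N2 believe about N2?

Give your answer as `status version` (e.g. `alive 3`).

Answer: dead 2

Derivation:
Op 1: gossip N2<->N1 -> N2.N0=(alive,v0) N2.N1=(alive,v0) N2.N2=(alive,v0) | N1.N0=(alive,v0) N1.N1=(alive,v0) N1.N2=(alive,v0)
Op 2: N2 marks N0=suspect -> (suspect,v1)
Op 3: N0 marks N2=suspect -> (suspect,v1)
Op 4: gossip N1<->N0 -> N1.N0=(alive,v0) N1.N1=(alive,v0) N1.N2=(suspect,v1) | N0.N0=(alive,v0) N0.N1=(alive,v0) N0.N2=(suspect,v1)
Op 5: gossip N1<->N0 -> N1.N0=(alive,v0) N1.N1=(alive,v0) N1.N2=(suspect,v1) | N0.N0=(alive,v0) N0.N1=(alive,v0) N0.N2=(suspect,v1)
Op 6: gossip N2<->N0 -> N2.N0=(suspect,v1) N2.N1=(alive,v0) N2.N2=(suspect,v1) | N0.N0=(suspect,v1) N0.N1=(alive,v0) N0.N2=(suspect,v1)
Op 7: N1 marks N1=alive -> (alive,v1)
Op 8: N2 marks N2=dead -> (dead,v2)
Op 9: gossip N0<->N2 -> N0.N0=(suspect,v1) N0.N1=(alive,v0) N0.N2=(dead,v2) | N2.N0=(suspect,v1) N2.N1=(alive,v0) N2.N2=(dead,v2)
Op 10: N2 marks N1=alive -> (alive,v1)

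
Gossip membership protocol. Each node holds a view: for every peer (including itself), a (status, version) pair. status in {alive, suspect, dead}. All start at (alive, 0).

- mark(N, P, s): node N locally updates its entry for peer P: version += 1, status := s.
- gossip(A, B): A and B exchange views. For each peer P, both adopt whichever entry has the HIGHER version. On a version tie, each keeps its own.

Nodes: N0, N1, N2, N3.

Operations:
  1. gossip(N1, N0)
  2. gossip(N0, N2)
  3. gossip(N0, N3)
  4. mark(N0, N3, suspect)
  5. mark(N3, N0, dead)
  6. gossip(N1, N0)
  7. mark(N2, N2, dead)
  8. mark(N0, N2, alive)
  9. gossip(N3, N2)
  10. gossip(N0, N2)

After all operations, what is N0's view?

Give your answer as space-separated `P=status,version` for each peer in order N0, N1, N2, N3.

Answer: N0=dead,1 N1=alive,0 N2=alive,1 N3=suspect,1

Derivation:
Op 1: gossip N1<->N0 -> N1.N0=(alive,v0) N1.N1=(alive,v0) N1.N2=(alive,v0) N1.N3=(alive,v0) | N0.N0=(alive,v0) N0.N1=(alive,v0) N0.N2=(alive,v0) N0.N3=(alive,v0)
Op 2: gossip N0<->N2 -> N0.N0=(alive,v0) N0.N1=(alive,v0) N0.N2=(alive,v0) N0.N3=(alive,v0) | N2.N0=(alive,v0) N2.N1=(alive,v0) N2.N2=(alive,v0) N2.N3=(alive,v0)
Op 3: gossip N0<->N3 -> N0.N0=(alive,v0) N0.N1=(alive,v0) N0.N2=(alive,v0) N0.N3=(alive,v0) | N3.N0=(alive,v0) N3.N1=(alive,v0) N3.N2=(alive,v0) N3.N3=(alive,v0)
Op 4: N0 marks N3=suspect -> (suspect,v1)
Op 5: N3 marks N0=dead -> (dead,v1)
Op 6: gossip N1<->N0 -> N1.N0=(alive,v0) N1.N1=(alive,v0) N1.N2=(alive,v0) N1.N3=(suspect,v1) | N0.N0=(alive,v0) N0.N1=(alive,v0) N0.N2=(alive,v0) N0.N3=(suspect,v1)
Op 7: N2 marks N2=dead -> (dead,v1)
Op 8: N0 marks N2=alive -> (alive,v1)
Op 9: gossip N3<->N2 -> N3.N0=(dead,v1) N3.N1=(alive,v0) N3.N2=(dead,v1) N3.N3=(alive,v0) | N2.N0=(dead,v1) N2.N1=(alive,v0) N2.N2=(dead,v1) N2.N3=(alive,v0)
Op 10: gossip N0<->N2 -> N0.N0=(dead,v1) N0.N1=(alive,v0) N0.N2=(alive,v1) N0.N3=(suspect,v1) | N2.N0=(dead,v1) N2.N1=(alive,v0) N2.N2=(dead,v1) N2.N3=(suspect,v1)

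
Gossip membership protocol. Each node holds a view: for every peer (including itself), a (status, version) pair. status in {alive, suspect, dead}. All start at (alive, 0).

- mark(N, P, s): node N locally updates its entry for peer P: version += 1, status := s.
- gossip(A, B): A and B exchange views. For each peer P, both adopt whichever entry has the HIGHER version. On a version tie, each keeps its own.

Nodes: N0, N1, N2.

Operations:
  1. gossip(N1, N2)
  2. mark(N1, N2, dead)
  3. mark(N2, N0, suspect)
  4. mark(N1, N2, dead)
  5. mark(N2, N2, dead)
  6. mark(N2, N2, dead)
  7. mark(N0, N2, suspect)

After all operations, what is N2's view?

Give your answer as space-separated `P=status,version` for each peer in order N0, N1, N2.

Op 1: gossip N1<->N2 -> N1.N0=(alive,v0) N1.N1=(alive,v0) N1.N2=(alive,v0) | N2.N0=(alive,v0) N2.N1=(alive,v0) N2.N2=(alive,v0)
Op 2: N1 marks N2=dead -> (dead,v1)
Op 3: N2 marks N0=suspect -> (suspect,v1)
Op 4: N1 marks N2=dead -> (dead,v2)
Op 5: N2 marks N2=dead -> (dead,v1)
Op 6: N2 marks N2=dead -> (dead,v2)
Op 7: N0 marks N2=suspect -> (suspect,v1)

Answer: N0=suspect,1 N1=alive,0 N2=dead,2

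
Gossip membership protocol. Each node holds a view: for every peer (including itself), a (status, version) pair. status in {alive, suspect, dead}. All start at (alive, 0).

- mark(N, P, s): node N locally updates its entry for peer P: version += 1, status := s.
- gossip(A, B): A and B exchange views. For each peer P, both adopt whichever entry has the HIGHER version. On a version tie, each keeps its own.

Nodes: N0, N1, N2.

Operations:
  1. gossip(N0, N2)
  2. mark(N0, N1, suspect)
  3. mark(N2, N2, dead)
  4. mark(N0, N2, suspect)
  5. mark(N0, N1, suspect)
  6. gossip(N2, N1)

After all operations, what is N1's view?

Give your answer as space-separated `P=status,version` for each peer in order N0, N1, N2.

Op 1: gossip N0<->N2 -> N0.N0=(alive,v0) N0.N1=(alive,v0) N0.N2=(alive,v0) | N2.N0=(alive,v0) N2.N1=(alive,v0) N2.N2=(alive,v0)
Op 2: N0 marks N1=suspect -> (suspect,v1)
Op 3: N2 marks N2=dead -> (dead,v1)
Op 4: N0 marks N2=suspect -> (suspect,v1)
Op 5: N0 marks N1=suspect -> (suspect,v2)
Op 6: gossip N2<->N1 -> N2.N0=(alive,v0) N2.N1=(alive,v0) N2.N2=(dead,v1) | N1.N0=(alive,v0) N1.N1=(alive,v0) N1.N2=(dead,v1)

Answer: N0=alive,0 N1=alive,0 N2=dead,1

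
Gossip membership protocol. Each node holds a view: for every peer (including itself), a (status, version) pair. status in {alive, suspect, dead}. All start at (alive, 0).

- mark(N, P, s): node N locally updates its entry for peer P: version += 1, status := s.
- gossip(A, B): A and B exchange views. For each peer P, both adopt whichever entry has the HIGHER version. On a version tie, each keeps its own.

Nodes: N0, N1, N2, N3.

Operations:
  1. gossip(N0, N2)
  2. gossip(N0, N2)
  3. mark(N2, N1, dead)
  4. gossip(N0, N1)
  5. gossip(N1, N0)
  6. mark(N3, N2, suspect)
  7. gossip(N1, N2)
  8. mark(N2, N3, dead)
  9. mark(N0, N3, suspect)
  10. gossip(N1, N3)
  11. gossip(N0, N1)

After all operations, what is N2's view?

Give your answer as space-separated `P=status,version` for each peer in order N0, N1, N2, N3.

Answer: N0=alive,0 N1=dead,1 N2=alive,0 N3=dead,1

Derivation:
Op 1: gossip N0<->N2 -> N0.N0=(alive,v0) N0.N1=(alive,v0) N0.N2=(alive,v0) N0.N3=(alive,v0) | N2.N0=(alive,v0) N2.N1=(alive,v0) N2.N2=(alive,v0) N2.N3=(alive,v0)
Op 2: gossip N0<->N2 -> N0.N0=(alive,v0) N0.N1=(alive,v0) N0.N2=(alive,v0) N0.N3=(alive,v0) | N2.N0=(alive,v0) N2.N1=(alive,v0) N2.N2=(alive,v0) N2.N3=(alive,v0)
Op 3: N2 marks N1=dead -> (dead,v1)
Op 4: gossip N0<->N1 -> N0.N0=(alive,v0) N0.N1=(alive,v0) N0.N2=(alive,v0) N0.N3=(alive,v0) | N1.N0=(alive,v0) N1.N1=(alive,v0) N1.N2=(alive,v0) N1.N3=(alive,v0)
Op 5: gossip N1<->N0 -> N1.N0=(alive,v0) N1.N1=(alive,v0) N1.N2=(alive,v0) N1.N3=(alive,v0) | N0.N0=(alive,v0) N0.N1=(alive,v0) N0.N2=(alive,v0) N0.N3=(alive,v0)
Op 6: N3 marks N2=suspect -> (suspect,v1)
Op 7: gossip N1<->N2 -> N1.N0=(alive,v0) N1.N1=(dead,v1) N1.N2=(alive,v0) N1.N3=(alive,v0) | N2.N0=(alive,v0) N2.N1=(dead,v1) N2.N2=(alive,v0) N2.N3=(alive,v0)
Op 8: N2 marks N3=dead -> (dead,v1)
Op 9: N0 marks N3=suspect -> (suspect,v1)
Op 10: gossip N1<->N3 -> N1.N0=(alive,v0) N1.N1=(dead,v1) N1.N2=(suspect,v1) N1.N3=(alive,v0) | N3.N0=(alive,v0) N3.N1=(dead,v1) N3.N2=(suspect,v1) N3.N3=(alive,v0)
Op 11: gossip N0<->N1 -> N0.N0=(alive,v0) N0.N1=(dead,v1) N0.N2=(suspect,v1) N0.N3=(suspect,v1) | N1.N0=(alive,v0) N1.N1=(dead,v1) N1.N2=(suspect,v1) N1.N3=(suspect,v1)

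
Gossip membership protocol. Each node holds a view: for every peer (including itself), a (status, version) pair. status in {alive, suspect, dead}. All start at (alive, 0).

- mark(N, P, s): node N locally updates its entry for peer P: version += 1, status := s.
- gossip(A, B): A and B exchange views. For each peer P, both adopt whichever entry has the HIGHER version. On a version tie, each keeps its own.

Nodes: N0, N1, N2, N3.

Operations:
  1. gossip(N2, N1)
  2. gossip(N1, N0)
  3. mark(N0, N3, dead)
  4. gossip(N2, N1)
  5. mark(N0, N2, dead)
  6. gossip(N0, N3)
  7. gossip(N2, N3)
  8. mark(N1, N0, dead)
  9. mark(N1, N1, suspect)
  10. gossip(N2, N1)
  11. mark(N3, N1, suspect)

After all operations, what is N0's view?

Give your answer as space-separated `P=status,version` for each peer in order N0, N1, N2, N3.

Answer: N0=alive,0 N1=alive,0 N2=dead,1 N3=dead,1

Derivation:
Op 1: gossip N2<->N1 -> N2.N0=(alive,v0) N2.N1=(alive,v0) N2.N2=(alive,v0) N2.N3=(alive,v0) | N1.N0=(alive,v0) N1.N1=(alive,v0) N1.N2=(alive,v0) N1.N3=(alive,v0)
Op 2: gossip N1<->N0 -> N1.N0=(alive,v0) N1.N1=(alive,v0) N1.N2=(alive,v0) N1.N3=(alive,v0) | N0.N0=(alive,v0) N0.N1=(alive,v0) N0.N2=(alive,v0) N0.N3=(alive,v0)
Op 3: N0 marks N3=dead -> (dead,v1)
Op 4: gossip N2<->N1 -> N2.N0=(alive,v0) N2.N1=(alive,v0) N2.N2=(alive,v0) N2.N3=(alive,v0) | N1.N0=(alive,v0) N1.N1=(alive,v0) N1.N2=(alive,v0) N1.N3=(alive,v0)
Op 5: N0 marks N2=dead -> (dead,v1)
Op 6: gossip N0<->N3 -> N0.N0=(alive,v0) N0.N1=(alive,v0) N0.N2=(dead,v1) N0.N3=(dead,v1) | N3.N0=(alive,v0) N3.N1=(alive,v0) N3.N2=(dead,v1) N3.N3=(dead,v1)
Op 7: gossip N2<->N3 -> N2.N0=(alive,v0) N2.N1=(alive,v0) N2.N2=(dead,v1) N2.N3=(dead,v1) | N3.N0=(alive,v0) N3.N1=(alive,v0) N3.N2=(dead,v1) N3.N3=(dead,v1)
Op 8: N1 marks N0=dead -> (dead,v1)
Op 9: N1 marks N1=suspect -> (suspect,v1)
Op 10: gossip N2<->N1 -> N2.N0=(dead,v1) N2.N1=(suspect,v1) N2.N2=(dead,v1) N2.N3=(dead,v1) | N1.N0=(dead,v1) N1.N1=(suspect,v1) N1.N2=(dead,v1) N1.N3=(dead,v1)
Op 11: N3 marks N1=suspect -> (suspect,v1)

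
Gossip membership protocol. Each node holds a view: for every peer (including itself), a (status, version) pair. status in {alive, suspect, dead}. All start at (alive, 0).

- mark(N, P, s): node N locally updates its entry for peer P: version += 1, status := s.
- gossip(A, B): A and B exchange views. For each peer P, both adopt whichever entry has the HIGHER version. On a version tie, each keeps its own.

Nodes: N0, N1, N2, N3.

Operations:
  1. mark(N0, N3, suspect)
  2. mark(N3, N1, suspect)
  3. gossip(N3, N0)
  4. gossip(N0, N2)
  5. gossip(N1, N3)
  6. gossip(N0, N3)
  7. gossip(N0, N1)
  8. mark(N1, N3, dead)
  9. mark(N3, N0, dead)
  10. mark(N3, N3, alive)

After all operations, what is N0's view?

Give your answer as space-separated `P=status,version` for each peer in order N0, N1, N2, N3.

Answer: N0=alive,0 N1=suspect,1 N2=alive,0 N3=suspect,1

Derivation:
Op 1: N0 marks N3=suspect -> (suspect,v1)
Op 2: N3 marks N1=suspect -> (suspect,v1)
Op 3: gossip N3<->N0 -> N3.N0=(alive,v0) N3.N1=(suspect,v1) N3.N2=(alive,v0) N3.N3=(suspect,v1) | N0.N0=(alive,v0) N0.N1=(suspect,v1) N0.N2=(alive,v0) N0.N3=(suspect,v1)
Op 4: gossip N0<->N2 -> N0.N0=(alive,v0) N0.N1=(suspect,v1) N0.N2=(alive,v0) N0.N3=(suspect,v1) | N2.N0=(alive,v0) N2.N1=(suspect,v1) N2.N2=(alive,v0) N2.N3=(suspect,v1)
Op 5: gossip N1<->N3 -> N1.N0=(alive,v0) N1.N1=(suspect,v1) N1.N2=(alive,v0) N1.N3=(suspect,v1) | N3.N0=(alive,v0) N3.N1=(suspect,v1) N3.N2=(alive,v0) N3.N3=(suspect,v1)
Op 6: gossip N0<->N3 -> N0.N0=(alive,v0) N0.N1=(suspect,v1) N0.N2=(alive,v0) N0.N3=(suspect,v1) | N3.N0=(alive,v0) N3.N1=(suspect,v1) N3.N2=(alive,v0) N3.N3=(suspect,v1)
Op 7: gossip N0<->N1 -> N0.N0=(alive,v0) N0.N1=(suspect,v1) N0.N2=(alive,v0) N0.N3=(suspect,v1) | N1.N0=(alive,v0) N1.N1=(suspect,v1) N1.N2=(alive,v0) N1.N3=(suspect,v1)
Op 8: N1 marks N3=dead -> (dead,v2)
Op 9: N3 marks N0=dead -> (dead,v1)
Op 10: N3 marks N3=alive -> (alive,v2)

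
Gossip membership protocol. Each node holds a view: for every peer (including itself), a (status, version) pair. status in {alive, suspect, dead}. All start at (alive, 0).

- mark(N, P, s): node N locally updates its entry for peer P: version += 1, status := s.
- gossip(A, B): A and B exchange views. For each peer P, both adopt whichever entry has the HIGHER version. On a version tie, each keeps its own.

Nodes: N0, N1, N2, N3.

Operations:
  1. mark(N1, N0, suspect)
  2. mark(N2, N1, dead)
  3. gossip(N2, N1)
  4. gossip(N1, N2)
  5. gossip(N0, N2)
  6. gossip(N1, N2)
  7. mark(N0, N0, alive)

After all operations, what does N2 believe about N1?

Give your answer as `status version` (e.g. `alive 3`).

Answer: dead 1

Derivation:
Op 1: N1 marks N0=suspect -> (suspect,v1)
Op 2: N2 marks N1=dead -> (dead,v1)
Op 3: gossip N2<->N1 -> N2.N0=(suspect,v1) N2.N1=(dead,v1) N2.N2=(alive,v0) N2.N3=(alive,v0) | N1.N0=(suspect,v1) N1.N1=(dead,v1) N1.N2=(alive,v0) N1.N3=(alive,v0)
Op 4: gossip N1<->N2 -> N1.N0=(suspect,v1) N1.N1=(dead,v1) N1.N2=(alive,v0) N1.N3=(alive,v0) | N2.N0=(suspect,v1) N2.N1=(dead,v1) N2.N2=(alive,v0) N2.N3=(alive,v0)
Op 5: gossip N0<->N2 -> N0.N0=(suspect,v1) N0.N1=(dead,v1) N0.N2=(alive,v0) N0.N3=(alive,v0) | N2.N0=(suspect,v1) N2.N1=(dead,v1) N2.N2=(alive,v0) N2.N3=(alive,v0)
Op 6: gossip N1<->N2 -> N1.N0=(suspect,v1) N1.N1=(dead,v1) N1.N2=(alive,v0) N1.N3=(alive,v0) | N2.N0=(suspect,v1) N2.N1=(dead,v1) N2.N2=(alive,v0) N2.N3=(alive,v0)
Op 7: N0 marks N0=alive -> (alive,v2)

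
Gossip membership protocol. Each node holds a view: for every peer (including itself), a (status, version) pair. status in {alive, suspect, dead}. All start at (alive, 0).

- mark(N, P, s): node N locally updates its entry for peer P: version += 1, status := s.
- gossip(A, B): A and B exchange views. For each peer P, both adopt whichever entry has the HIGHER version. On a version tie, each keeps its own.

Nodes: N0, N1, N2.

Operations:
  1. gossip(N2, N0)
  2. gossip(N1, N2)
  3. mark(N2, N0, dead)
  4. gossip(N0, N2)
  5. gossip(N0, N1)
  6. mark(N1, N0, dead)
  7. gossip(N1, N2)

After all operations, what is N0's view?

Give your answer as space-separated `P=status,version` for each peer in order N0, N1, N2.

Answer: N0=dead,1 N1=alive,0 N2=alive,0

Derivation:
Op 1: gossip N2<->N0 -> N2.N0=(alive,v0) N2.N1=(alive,v0) N2.N2=(alive,v0) | N0.N0=(alive,v0) N0.N1=(alive,v0) N0.N2=(alive,v0)
Op 2: gossip N1<->N2 -> N1.N0=(alive,v0) N1.N1=(alive,v0) N1.N2=(alive,v0) | N2.N0=(alive,v0) N2.N1=(alive,v0) N2.N2=(alive,v0)
Op 3: N2 marks N0=dead -> (dead,v1)
Op 4: gossip N0<->N2 -> N0.N0=(dead,v1) N0.N1=(alive,v0) N0.N2=(alive,v0) | N2.N0=(dead,v1) N2.N1=(alive,v0) N2.N2=(alive,v0)
Op 5: gossip N0<->N1 -> N0.N0=(dead,v1) N0.N1=(alive,v0) N0.N2=(alive,v0) | N1.N0=(dead,v1) N1.N1=(alive,v0) N1.N2=(alive,v0)
Op 6: N1 marks N0=dead -> (dead,v2)
Op 7: gossip N1<->N2 -> N1.N0=(dead,v2) N1.N1=(alive,v0) N1.N2=(alive,v0) | N2.N0=(dead,v2) N2.N1=(alive,v0) N2.N2=(alive,v0)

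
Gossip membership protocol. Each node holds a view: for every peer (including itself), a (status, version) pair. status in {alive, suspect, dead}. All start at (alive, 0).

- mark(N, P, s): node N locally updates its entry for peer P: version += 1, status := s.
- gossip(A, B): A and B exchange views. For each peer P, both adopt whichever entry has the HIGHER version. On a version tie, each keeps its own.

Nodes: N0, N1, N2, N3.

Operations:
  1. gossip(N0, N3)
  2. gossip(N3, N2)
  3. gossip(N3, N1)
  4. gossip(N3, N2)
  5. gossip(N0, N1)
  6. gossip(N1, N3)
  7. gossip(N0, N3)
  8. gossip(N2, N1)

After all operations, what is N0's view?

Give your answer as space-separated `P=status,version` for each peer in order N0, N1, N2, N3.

Op 1: gossip N0<->N3 -> N0.N0=(alive,v0) N0.N1=(alive,v0) N0.N2=(alive,v0) N0.N3=(alive,v0) | N3.N0=(alive,v0) N3.N1=(alive,v0) N3.N2=(alive,v0) N3.N3=(alive,v0)
Op 2: gossip N3<->N2 -> N3.N0=(alive,v0) N3.N1=(alive,v0) N3.N2=(alive,v0) N3.N3=(alive,v0) | N2.N0=(alive,v0) N2.N1=(alive,v0) N2.N2=(alive,v0) N2.N3=(alive,v0)
Op 3: gossip N3<->N1 -> N3.N0=(alive,v0) N3.N1=(alive,v0) N3.N2=(alive,v0) N3.N3=(alive,v0) | N1.N0=(alive,v0) N1.N1=(alive,v0) N1.N2=(alive,v0) N1.N3=(alive,v0)
Op 4: gossip N3<->N2 -> N3.N0=(alive,v0) N3.N1=(alive,v0) N3.N2=(alive,v0) N3.N3=(alive,v0) | N2.N0=(alive,v0) N2.N1=(alive,v0) N2.N2=(alive,v0) N2.N3=(alive,v0)
Op 5: gossip N0<->N1 -> N0.N0=(alive,v0) N0.N1=(alive,v0) N0.N2=(alive,v0) N0.N3=(alive,v0) | N1.N0=(alive,v0) N1.N1=(alive,v0) N1.N2=(alive,v0) N1.N3=(alive,v0)
Op 6: gossip N1<->N3 -> N1.N0=(alive,v0) N1.N1=(alive,v0) N1.N2=(alive,v0) N1.N3=(alive,v0) | N3.N0=(alive,v0) N3.N1=(alive,v0) N3.N2=(alive,v0) N3.N3=(alive,v0)
Op 7: gossip N0<->N3 -> N0.N0=(alive,v0) N0.N1=(alive,v0) N0.N2=(alive,v0) N0.N3=(alive,v0) | N3.N0=(alive,v0) N3.N1=(alive,v0) N3.N2=(alive,v0) N3.N3=(alive,v0)
Op 8: gossip N2<->N1 -> N2.N0=(alive,v0) N2.N1=(alive,v0) N2.N2=(alive,v0) N2.N3=(alive,v0) | N1.N0=(alive,v0) N1.N1=(alive,v0) N1.N2=(alive,v0) N1.N3=(alive,v0)

Answer: N0=alive,0 N1=alive,0 N2=alive,0 N3=alive,0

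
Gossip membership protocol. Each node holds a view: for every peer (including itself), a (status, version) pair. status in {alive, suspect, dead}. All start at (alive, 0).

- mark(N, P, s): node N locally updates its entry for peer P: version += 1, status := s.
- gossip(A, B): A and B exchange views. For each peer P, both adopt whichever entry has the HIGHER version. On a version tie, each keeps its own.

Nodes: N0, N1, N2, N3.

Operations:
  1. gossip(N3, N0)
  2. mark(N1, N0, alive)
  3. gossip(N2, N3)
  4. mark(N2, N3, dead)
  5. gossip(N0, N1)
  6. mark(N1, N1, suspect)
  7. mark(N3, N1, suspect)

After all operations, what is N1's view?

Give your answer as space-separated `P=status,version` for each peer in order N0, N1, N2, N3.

Op 1: gossip N3<->N0 -> N3.N0=(alive,v0) N3.N1=(alive,v0) N3.N2=(alive,v0) N3.N3=(alive,v0) | N0.N0=(alive,v0) N0.N1=(alive,v0) N0.N2=(alive,v0) N0.N3=(alive,v0)
Op 2: N1 marks N0=alive -> (alive,v1)
Op 3: gossip N2<->N3 -> N2.N0=(alive,v0) N2.N1=(alive,v0) N2.N2=(alive,v0) N2.N3=(alive,v0) | N3.N0=(alive,v0) N3.N1=(alive,v0) N3.N2=(alive,v0) N3.N3=(alive,v0)
Op 4: N2 marks N3=dead -> (dead,v1)
Op 5: gossip N0<->N1 -> N0.N0=(alive,v1) N0.N1=(alive,v0) N0.N2=(alive,v0) N0.N3=(alive,v0) | N1.N0=(alive,v1) N1.N1=(alive,v0) N1.N2=(alive,v0) N1.N3=(alive,v0)
Op 6: N1 marks N1=suspect -> (suspect,v1)
Op 7: N3 marks N1=suspect -> (suspect,v1)

Answer: N0=alive,1 N1=suspect,1 N2=alive,0 N3=alive,0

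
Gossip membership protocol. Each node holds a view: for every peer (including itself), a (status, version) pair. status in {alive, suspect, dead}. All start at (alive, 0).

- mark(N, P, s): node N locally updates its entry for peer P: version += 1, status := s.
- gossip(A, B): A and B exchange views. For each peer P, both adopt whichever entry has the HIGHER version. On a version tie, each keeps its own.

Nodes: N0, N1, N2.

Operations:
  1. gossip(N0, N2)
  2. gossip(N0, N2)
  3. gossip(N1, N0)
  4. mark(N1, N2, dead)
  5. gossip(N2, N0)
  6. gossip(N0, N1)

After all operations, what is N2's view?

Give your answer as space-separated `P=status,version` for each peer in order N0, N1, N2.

Op 1: gossip N0<->N2 -> N0.N0=(alive,v0) N0.N1=(alive,v0) N0.N2=(alive,v0) | N2.N0=(alive,v0) N2.N1=(alive,v0) N2.N2=(alive,v0)
Op 2: gossip N0<->N2 -> N0.N0=(alive,v0) N0.N1=(alive,v0) N0.N2=(alive,v0) | N2.N0=(alive,v0) N2.N1=(alive,v0) N2.N2=(alive,v0)
Op 3: gossip N1<->N0 -> N1.N0=(alive,v0) N1.N1=(alive,v0) N1.N2=(alive,v0) | N0.N0=(alive,v0) N0.N1=(alive,v0) N0.N2=(alive,v0)
Op 4: N1 marks N2=dead -> (dead,v1)
Op 5: gossip N2<->N0 -> N2.N0=(alive,v0) N2.N1=(alive,v0) N2.N2=(alive,v0) | N0.N0=(alive,v0) N0.N1=(alive,v0) N0.N2=(alive,v0)
Op 6: gossip N0<->N1 -> N0.N0=(alive,v0) N0.N1=(alive,v0) N0.N2=(dead,v1) | N1.N0=(alive,v0) N1.N1=(alive,v0) N1.N2=(dead,v1)

Answer: N0=alive,0 N1=alive,0 N2=alive,0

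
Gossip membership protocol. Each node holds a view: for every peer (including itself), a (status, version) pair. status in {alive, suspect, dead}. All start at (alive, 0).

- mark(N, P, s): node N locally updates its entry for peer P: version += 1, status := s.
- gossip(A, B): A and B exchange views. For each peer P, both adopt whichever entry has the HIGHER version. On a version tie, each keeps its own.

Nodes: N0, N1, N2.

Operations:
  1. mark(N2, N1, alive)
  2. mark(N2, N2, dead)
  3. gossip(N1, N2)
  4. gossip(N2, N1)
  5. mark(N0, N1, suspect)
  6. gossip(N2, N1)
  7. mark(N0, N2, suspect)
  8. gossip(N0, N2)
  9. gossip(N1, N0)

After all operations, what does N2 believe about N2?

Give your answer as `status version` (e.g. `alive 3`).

Op 1: N2 marks N1=alive -> (alive,v1)
Op 2: N2 marks N2=dead -> (dead,v1)
Op 3: gossip N1<->N2 -> N1.N0=(alive,v0) N1.N1=(alive,v1) N1.N2=(dead,v1) | N2.N0=(alive,v0) N2.N1=(alive,v1) N2.N2=(dead,v1)
Op 4: gossip N2<->N1 -> N2.N0=(alive,v0) N2.N1=(alive,v1) N2.N2=(dead,v1) | N1.N0=(alive,v0) N1.N1=(alive,v1) N1.N2=(dead,v1)
Op 5: N0 marks N1=suspect -> (suspect,v1)
Op 6: gossip N2<->N1 -> N2.N0=(alive,v0) N2.N1=(alive,v1) N2.N2=(dead,v1) | N1.N0=(alive,v0) N1.N1=(alive,v1) N1.N2=(dead,v1)
Op 7: N0 marks N2=suspect -> (suspect,v1)
Op 8: gossip N0<->N2 -> N0.N0=(alive,v0) N0.N1=(suspect,v1) N0.N2=(suspect,v1) | N2.N0=(alive,v0) N2.N1=(alive,v1) N2.N2=(dead,v1)
Op 9: gossip N1<->N0 -> N1.N0=(alive,v0) N1.N1=(alive,v1) N1.N2=(dead,v1) | N0.N0=(alive,v0) N0.N1=(suspect,v1) N0.N2=(suspect,v1)

Answer: dead 1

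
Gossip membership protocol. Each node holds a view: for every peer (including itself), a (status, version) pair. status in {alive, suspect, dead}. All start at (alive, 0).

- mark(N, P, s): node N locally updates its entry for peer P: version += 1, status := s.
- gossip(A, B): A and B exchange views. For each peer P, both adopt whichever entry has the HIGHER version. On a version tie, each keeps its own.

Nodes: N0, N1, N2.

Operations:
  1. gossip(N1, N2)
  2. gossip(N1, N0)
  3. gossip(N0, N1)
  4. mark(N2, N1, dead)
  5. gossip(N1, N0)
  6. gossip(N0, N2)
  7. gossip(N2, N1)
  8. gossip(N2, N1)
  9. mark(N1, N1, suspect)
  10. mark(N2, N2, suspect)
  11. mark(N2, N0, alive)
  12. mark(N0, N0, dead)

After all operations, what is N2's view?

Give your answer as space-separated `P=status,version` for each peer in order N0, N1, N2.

Op 1: gossip N1<->N2 -> N1.N0=(alive,v0) N1.N1=(alive,v0) N1.N2=(alive,v0) | N2.N0=(alive,v0) N2.N1=(alive,v0) N2.N2=(alive,v0)
Op 2: gossip N1<->N0 -> N1.N0=(alive,v0) N1.N1=(alive,v0) N1.N2=(alive,v0) | N0.N0=(alive,v0) N0.N1=(alive,v0) N0.N2=(alive,v0)
Op 3: gossip N0<->N1 -> N0.N0=(alive,v0) N0.N1=(alive,v0) N0.N2=(alive,v0) | N1.N0=(alive,v0) N1.N1=(alive,v0) N1.N2=(alive,v0)
Op 4: N2 marks N1=dead -> (dead,v1)
Op 5: gossip N1<->N0 -> N1.N0=(alive,v0) N1.N1=(alive,v0) N1.N2=(alive,v0) | N0.N0=(alive,v0) N0.N1=(alive,v0) N0.N2=(alive,v0)
Op 6: gossip N0<->N2 -> N0.N0=(alive,v0) N0.N1=(dead,v1) N0.N2=(alive,v0) | N2.N0=(alive,v0) N2.N1=(dead,v1) N2.N2=(alive,v0)
Op 7: gossip N2<->N1 -> N2.N0=(alive,v0) N2.N1=(dead,v1) N2.N2=(alive,v0) | N1.N0=(alive,v0) N1.N1=(dead,v1) N1.N2=(alive,v0)
Op 8: gossip N2<->N1 -> N2.N0=(alive,v0) N2.N1=(dead,v1) N2.N2=(alive,v0) | N1.N0=(alive,v0) N1.N1=(dead,v1) N1.N2=(alive,v0)
Op 9: N1 marks N1=suspect -> (suspect,v2)
Op 10: N2 marks N2=suspect -> (suspect,v1)
Op 11: N2 marks N0=alive -> (alive,v1)
Op 12: N0 marks N0=dead -> (dead,v1)

Answer: N0=alive,1 N1=dead,1 N2=suspect,1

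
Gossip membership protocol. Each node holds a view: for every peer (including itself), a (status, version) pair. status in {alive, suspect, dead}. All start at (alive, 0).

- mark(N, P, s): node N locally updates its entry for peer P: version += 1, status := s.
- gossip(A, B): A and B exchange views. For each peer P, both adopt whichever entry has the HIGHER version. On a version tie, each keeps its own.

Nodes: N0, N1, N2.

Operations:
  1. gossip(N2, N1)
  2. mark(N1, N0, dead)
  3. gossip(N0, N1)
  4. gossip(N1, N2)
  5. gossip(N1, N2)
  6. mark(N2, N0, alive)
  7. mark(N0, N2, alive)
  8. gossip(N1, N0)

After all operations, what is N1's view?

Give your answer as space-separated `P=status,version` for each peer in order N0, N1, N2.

Answer: N0=dead,1 N1=alive,0 N2=alive,1

Derivation:
Op 1: gossip N2<->N1 -> N2.N0=(alive,v0) N2.N1=(alive,v0) N2.N2=(alive,v0) | N1.N0=(alive,v0) N1.N1=(alive,v0) N1.N2=(alive,v0)
Op 2: N1 marks N0=dead -> (dead,v1)
Op 3: gossip N0<->N1 -> N0.N0=(dead,v1) N0.N1=(alive,v0) N0.N2=(alive,v0) | N1.N0=(dead,v1) N1.N1=(alive,v0) N1.N2=(alive,v0)
Op 4: gossip N1<->N2 -> N1.N0=(dead,v1) N1.N1=(alive,v0) N1.N2=(alive,v0) | N2.N0=(dead,v1) N2.N1=(alive,v0) N2.N2=(alive,v0)
Op 5: gossip N1<->N2 -> N1.N0=(dead,v1) N1.N1=(alive,v0) N1.N2=(alive,v0) | N2.N0=(dead,v1) N2.N1=(alive,v0) N2.N2=(alive,v0)
Op 6: N2 marks N0=alive -> (alive,v2)
Op 7: N0 marks N2=alive -> (alive,v1)
Op 8: gossip N1<->N0 -> N1.N0=(dead,v1) N1.N1=(alive,v0) N1.N2=(alive,v1) | N0.N0=(dead,v1) N0.N1=(alive,v0) N0.N2=(alive,v1)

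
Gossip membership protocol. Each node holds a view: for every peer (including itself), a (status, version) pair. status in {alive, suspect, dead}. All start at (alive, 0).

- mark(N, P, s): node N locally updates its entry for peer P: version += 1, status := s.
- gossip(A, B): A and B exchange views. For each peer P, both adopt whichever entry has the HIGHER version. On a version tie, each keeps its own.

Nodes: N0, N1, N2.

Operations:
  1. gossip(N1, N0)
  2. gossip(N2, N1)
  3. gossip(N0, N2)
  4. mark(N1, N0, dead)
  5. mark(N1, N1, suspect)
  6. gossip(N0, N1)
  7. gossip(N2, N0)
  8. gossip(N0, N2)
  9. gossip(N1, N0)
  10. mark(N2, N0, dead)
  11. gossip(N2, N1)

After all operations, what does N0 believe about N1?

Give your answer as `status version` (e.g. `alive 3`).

Answer: suspect 1

Derivation:
Op 1: gossip N1<->N0 -> N1.N0=(alive,v0) N1.N1=(alive,v0) N1.N2=(alive,v0) | N0.N0=(alive,v0) N0.N1=(alive,v0) N0.N2=(alive,v0)
Op 2: gossip N2<->N1 -> N2.N0=(alive,v0) N2.N1=(alive,v0) N2.N2=(alive,v0) | N1.N0=(alive,v0) N1.N1=(alive,v0) N1.N2=(alive,v0)
Op 3: gossip N0<->N2 -> N0.N0=(alive,v0) N0.N1=(alive,v0) N0.N2=(alive,v0) | N2.N0=(alive,v0) N2.N1=(alive,v0) N2.N2=(alive,v0)
Op 4: N1 marks N0=dead -> (dead,v1)
Op 5: N1 marks N1=suspect -> (suspect,v1)
Op 6: gossip N0<->N1 -> N0.N0=(dead,v1) N0.N1=(suspect,v1) N0.N2=(alive,v0) | N1.N0=(dead,v1) N1.N1=(suspect,v1) N1.N2=(alive,v0)
Op 7: gossip N2<->N0 -> N2.N0=(dead,v1) N2.N1=(suspect,v1) N2.N2=(alive,v0) | N0.N0=(dead,v1) N0.N1=(suspect,v1) N0.N2=(alive,v0)
Op 8: gossip N0<->N2 -> N0.N0=(dead,v1) N0.N1=(suspect,v1) N0.N2=(alive,v0) | N2.N0=(dead,v1) N2.N1=(suspect,v1) N2.N2=(alive,v0)
Op 9: gossip N1<->N0 -> N1.N0=(dead,v1) N1.N1=(suspect,v1) N1.N2=(alive,v0) | N0.N0=(dead,v1) N0.N1=(suspect,v1) N0.N2=(alive,v0)
Op 10: N2 marks N0=dead -> (dead,v2)
Op 11: gossip N2<->N1 -> N2.N0=(dead,v2) N2.N1=(suspect,v1) N2.N2=(alive,v0) | N1.N0=(dead,v2) N1.N1=(suspect,v1) N1.N2=(alive,v0)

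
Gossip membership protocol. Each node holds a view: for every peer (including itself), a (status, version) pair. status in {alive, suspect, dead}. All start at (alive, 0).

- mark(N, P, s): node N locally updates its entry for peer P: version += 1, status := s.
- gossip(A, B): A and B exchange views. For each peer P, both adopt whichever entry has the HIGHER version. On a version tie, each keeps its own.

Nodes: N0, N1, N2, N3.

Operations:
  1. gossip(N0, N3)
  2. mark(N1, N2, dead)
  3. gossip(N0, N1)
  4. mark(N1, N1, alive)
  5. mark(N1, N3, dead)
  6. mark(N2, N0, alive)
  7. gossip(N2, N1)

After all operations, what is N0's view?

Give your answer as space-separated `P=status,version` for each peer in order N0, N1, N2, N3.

Op 1: gossip N0<->N3 -> N0.N0=(alive,v0) N0.N1=(alive,v0) N0.N2=(alive,v0) N0.N3=(alive,v0) | N3.N0=(alive,v0) N3.N1=(alive,v0) N3.N2=(alive,v0) N3.N3=(alive,v0)
Op 2: N1 marks N2=dead -> (dead,v1)
Op 3: gossip N0<->N1 -> N0.N0=(alive,v0) N0.N1=(alive,v0) N0.N2=(dead,v1) N0.N3=(alive,v0) | N1.N0=(alive,v0) N1.N1=(alive,v0) N1.N2=(dead,v1) N1.N3=(alive,v0)
Op 4: N1 marks N1=alive -> (alive,v1)
Op 5: N1 marks N3=dead -> (dead,v1)
Op 6: N2 marks N0=alive -> (alive,v1)
Op 7: gossip N2<->N1 -> N2.N0=(alive,v1) N2.N1=(alive,v1) N2.N2=(dead,v1) N2.N3=(dead,v1) | N1.N0=(alive,v1) N1.N1=(alive,v1) N1.N2=(dead,v1) N1.N3=(dead,v1)

Answer: N0=alive,0 N1=alive,0 N2=dead,1 N3=alive,0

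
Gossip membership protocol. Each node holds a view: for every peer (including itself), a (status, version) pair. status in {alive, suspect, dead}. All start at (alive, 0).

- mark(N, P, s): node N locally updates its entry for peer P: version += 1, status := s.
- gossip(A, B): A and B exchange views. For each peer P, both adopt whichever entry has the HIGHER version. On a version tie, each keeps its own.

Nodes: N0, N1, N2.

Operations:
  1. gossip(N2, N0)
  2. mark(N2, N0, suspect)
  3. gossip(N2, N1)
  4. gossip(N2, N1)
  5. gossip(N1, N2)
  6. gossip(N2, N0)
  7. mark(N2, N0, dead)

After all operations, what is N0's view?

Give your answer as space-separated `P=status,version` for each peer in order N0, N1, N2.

Op 1: gossip N2<->N0 -> N2.N0=(alive,v0) N2.N1=(alive,v0) N2.N2=(alive,v0) | N0.N0=(alive,v0) N0.N1=(alive,v0) N0.N2=(alive,v0)
Op 2: N2 marks N0=suspect -> (suspect,v1)
Op 3: gossip N2<->N1 -> N2.N0=(suspect,v1) N2.N1=(alive,v0) N2.N2=(alive,v0) | N1.N0=(suspect,v1) N1.N1=(alive,v0) N1.N2=(alive,v0)
Op 4: gossip N2<->N1 -> N2.N0=(suspect,v1) N2.N1=(alive,v0) N2.N2=(alive,v0) | N1.N0=(suspect,v1) N1.N1=(alive,v0) N1.N2=(alive,v0)
Op 5: gossip N1<->N2 -> N1.N0=(suspect,v1) N1.N1=(alive,v0) N1.N2=(alive,v0) | N2.N0=(suspect,v1) N2.N1=(alive,v0) N2.N2=(alive,v0)
Op 6: gossip N2<->N0 -> N2.N0=(suspect,v1) N2.N1=(alive,v0) N2.N2=(alive,v0) | N0.N0=(suspect,v1) N0.N1=(alive,v0) N0.N2=(alive,v0)
Op 7: N2 marks N0=dead -> (dead,v2)

Answer: N0=suspect,1 N1=alive,0 N2=alive,0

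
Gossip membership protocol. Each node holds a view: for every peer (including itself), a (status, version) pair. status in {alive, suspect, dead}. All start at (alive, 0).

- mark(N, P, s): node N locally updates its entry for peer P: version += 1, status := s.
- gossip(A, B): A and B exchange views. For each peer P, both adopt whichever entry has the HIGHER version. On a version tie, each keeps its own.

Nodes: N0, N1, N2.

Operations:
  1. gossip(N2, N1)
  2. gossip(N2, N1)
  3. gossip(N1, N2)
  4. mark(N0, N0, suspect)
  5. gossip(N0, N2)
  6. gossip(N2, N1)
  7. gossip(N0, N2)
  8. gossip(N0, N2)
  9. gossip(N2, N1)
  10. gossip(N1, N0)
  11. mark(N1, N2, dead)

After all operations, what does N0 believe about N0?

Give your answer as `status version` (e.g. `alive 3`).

Op 1: gossip N2<->N1 -> N2.N0=(alive,v0) N2.N1=(alive,v0) N2.N2=(alive,v0) | N1.N0=(alive,v0) N1.N1=(alive,v0) N1.N2=(alive,v0)
Op 2: gossip N2<->N1 -> N2.N0=(alive,v0) N2.N1=(alive,v0) N2.N2=(alive,v0) | N1.N0=(alive,v0) N1.N1=(alive,v0) N1.N2=(alive,v0)
Op 3: gossip N1<->N2 -> N1.N0=(alive,v0) N1.N1=(alive,v0) N1.N2=(alive,v0) | N2.N0=(alive,v0) N2.N1=(alive,v0) N2.N2=(alive,v0)
Op 4: N0 marks N0=suspect -> (suspect,v1)
Op 5: gossip N0<->N2 -> N0.N0=(suspect,v1) N0.N1=(alive,v0) N0.N2=(alive,v0) | N2.N0=(suspect,v1) N2.N1=(alive,v0) N2.N2=(alive,v0)
Op 6: gossip N2<->N1 -> N2.N0=(suspect,v1) N2.N1=(alive,v0) N2.N2=(alive,v0) | N1.N0=(suspect,v1) N1.N1=(alive,v0) N1.N2=(alive,v0)
Op 7: gossip N0<->N2 -> N0.N0=(suspect,v1) N0.N1=(alive,v0) N0.N2=(alive,v0) | N2.N0=(suspect,v1) N2.N1=(alive,v0) N2.N2=(alive,v0)
Op 8: gossip N0<->N2 -> N0.N0=(suspect,v1) N0.N1=(alive,v0) N0.N2=(alive,v0) | N2.N0=(suspect,v1) N2.N1=(alive,v0) N2.N2=(alive,v0)
Op 9: gossip N2<->N1 -> N2.N0=(suspect,v1) N2.N1=(alive,v0) N2.N2=(alive,v0) | N1.N0=(suspect,v1) N1.N1=(alive,v0) N1.N2=(alive,v0)
Op 10: gossip N1<->N0 -> N1.N0=(suspect,v1) N1.N1=(alive,v0) N1.N2=(alive,v0) | N0.N0=(suspect,v1) N0.N1=(alive,v0) N0.N2=(alive,v0)
Op 11: N1 marks N2=dead -> (dead,v1)

Answer: suspect 1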